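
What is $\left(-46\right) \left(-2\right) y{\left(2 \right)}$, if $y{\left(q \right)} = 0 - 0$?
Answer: $0$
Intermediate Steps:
$y{\left(q \right)} = 0$ ($y{\left(q \right)} = 0 + 0 = 0$)
$\left(-46\right) \left(-2\right) y{\left(2 \right)} = \left(-46\right) \left(-2\right) 0 = 92 \cdot 0 = 0$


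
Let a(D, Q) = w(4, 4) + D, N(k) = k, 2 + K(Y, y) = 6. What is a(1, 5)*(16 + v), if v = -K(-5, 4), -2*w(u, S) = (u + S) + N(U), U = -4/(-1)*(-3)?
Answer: 36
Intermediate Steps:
K(Y, y) = 4 (K(Y, y) = -2 + 6 = 4)
U = -12 (U = -4*(-1)*(-3) = 4*(-3) = -12)
w(u, S) = 6 - S/2 - u/2 (w(u, S) = -((u + S) - 12)/2 = -((S + u) - 12)/2 = -(-12 + S + u)/2 = 6 - S/2 - u/2)
v = -4 (v = -1*4 = -4)
a(D, Q) = 2 + D (a(D, Q) = (6 - 1/2*4 - 1/2*4) + D = (6 - 2 - 2) + D = 2 + D)
a(1, 5)*(16 + v) = (2 + 1)*(16 - 4) = 3*12 = 36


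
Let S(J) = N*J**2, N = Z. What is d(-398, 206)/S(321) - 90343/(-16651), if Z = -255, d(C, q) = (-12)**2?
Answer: 263755670369/48612511245 ≈ 5.4257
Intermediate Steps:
d(C, q) = 144
N = -255
S(J) = -255*J**2
d(-398, 206)/S(321) - 90343/(-16651) = 144/((-255*321**2)) - 90343/(-16651) = 144/((-255*103041)) - 90343*(-1/16651) = 144/(-26275455) + 90343/16651 = 144*(-1/26275455) + 90343/16651 = -16/2919495 + 90343/16651 = 263755670369/48612511245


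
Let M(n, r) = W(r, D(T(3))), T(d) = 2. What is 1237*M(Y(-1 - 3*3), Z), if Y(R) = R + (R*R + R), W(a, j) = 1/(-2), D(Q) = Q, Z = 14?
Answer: -1237/2 ≈ -618.50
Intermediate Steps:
W(a, j) = -½
Y(R) = R² + 2*R (Y(R) = R + (R² + R) = R + (R + R²) = R² + 2*R)
M(n, r) = -½
1237*M(Y(-1 - 3*3), Z) = 1237*(-½) = -1237/2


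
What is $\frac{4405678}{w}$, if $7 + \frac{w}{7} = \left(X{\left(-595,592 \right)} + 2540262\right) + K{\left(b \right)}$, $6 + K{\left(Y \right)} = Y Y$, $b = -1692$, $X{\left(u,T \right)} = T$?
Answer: $\frac{4405678}{37825935} \approx 0.11647$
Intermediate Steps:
$K{\left(Y \right)} = -6 + Y^{2}$ ($K{\left(Y \right)} = -6 + Y Y = -6 + Y^{2}$)
$w = 37825935$ ($w = -49 + 7 \left(\left(592 + 2540262\right) - \left(6 - \left(-1692\right)^{2}\right)\right) = -49 + 7 \left(2540854 + \left(-6 + 2862864\right)\right) = -49 + 7 \left(2540854 + 2862858\right) = -49 + 7 \cdot 5403712 = -49 + 37825984 = 37825935$)
$\frac{4405678}{w} = \frac{4405678}{37825935}$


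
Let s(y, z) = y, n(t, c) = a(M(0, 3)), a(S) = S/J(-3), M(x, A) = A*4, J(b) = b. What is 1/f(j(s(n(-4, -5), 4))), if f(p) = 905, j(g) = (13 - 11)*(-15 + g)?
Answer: 1/905 ≈ 0.0011050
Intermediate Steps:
M(x, A) = 4*A
a(S) = -S/3 (a(S) = S/(-3) = S*(-⅓) = -S/3)
n(t, c) = -4 (n(t, c) = -4*3/3 = -⅓*12 = -4)
j(g) = -30 + 2*g (j(g) = 2*(-15 + g) = -30 + 2*g)
1/f(j(s(n(-4, -5), 4))) = 1/905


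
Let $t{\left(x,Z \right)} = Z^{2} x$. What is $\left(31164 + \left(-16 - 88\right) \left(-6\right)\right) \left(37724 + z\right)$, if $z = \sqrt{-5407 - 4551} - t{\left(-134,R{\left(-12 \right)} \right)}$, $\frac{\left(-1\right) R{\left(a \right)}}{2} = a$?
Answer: $3652695504 + 31788 i \sqrt{9958} \approx 3.6527 \cdot 10^{9} + 3.1721 \cdot 10^{6} i$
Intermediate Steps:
$R{\left(a \right)} = - 2 a$
$t{\left(x,Z \right)} = x Z^{2}$
$z = 77184 + i \sqrt{9958}$ ($z = \sqrt{-5407 - 4551} - - 134 \left(\left(-2\right) \left(-12\right)\right)^{2} = \sqrt{-9958} - - 134 \cdot 24^{2} = i \sqrt{9958} - \left(-134\right) 576 = i \sqrt{9958} - -77184 = i \sqrt{9958} + 77184 = 77184 + i \sqrt{9958} \approx 77184.0 + 99.79 i$)
$\left(31164 + \left(-16 - 88\right) \left(-6\right)\right) \left(37724 + z\right) = \left(31164 + \left(-16 - 88\right) \left(-6\right)\right) \left(37724 + \left(77184 + i \sqrt{9958}\right)\right) = \left(31164 - -624\right) \left(114908 + i \sqrt{9958}\right) = \left(31164 + 624\right) \left(114908 + i \sqrt{9958}\right) = 31788 \left(114908 + i \sqrt{9958}\right) = 3652695504 + 31788 i \sqrt{9958}$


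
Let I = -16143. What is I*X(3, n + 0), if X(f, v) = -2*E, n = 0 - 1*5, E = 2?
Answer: 64572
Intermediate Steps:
n = -5 (n = 0 - 5 = -5)
X(f, v) = -4 (X(f, v) = -2*2 = -4)
I*X(3, n + 0) = -16143*(-4) = 64572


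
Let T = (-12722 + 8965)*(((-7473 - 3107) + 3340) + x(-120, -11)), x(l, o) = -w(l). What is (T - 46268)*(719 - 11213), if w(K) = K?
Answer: -280227284568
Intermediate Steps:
x(l, o) = -l
T = 26749840 (T = (-12722 + 8965)*(((-7473 - 3107) + 3340) - 1*(-120)) = -3757*((-10580 + 3340) + 120) = -3757*(-7240 + 120) = -3757*(-7120) = 26749840)
(T - 46268)*(719 - 11213) = (26749840 - 46268)*(719 - 11213) = 26703572*(-10494) = -280227284568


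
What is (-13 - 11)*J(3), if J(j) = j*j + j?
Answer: -288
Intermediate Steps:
J(j) = j + j² (J(j) = j² + j = j + j²)
(-13 - 11)*J(3) = (-13 - 11)*(3*(1 + 3)) = -72*4 = -24*12 = -288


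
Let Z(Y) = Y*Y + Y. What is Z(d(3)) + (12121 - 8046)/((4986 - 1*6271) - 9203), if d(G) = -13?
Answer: 1632053/10488 ≈ 155.61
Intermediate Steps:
Z(Y) = Y + Y² (Z(Y) = Y² + Y = Y + Y²)
Z(d(3)) + (12121 - 8046)/((4986 - 1*6271) - 9203) = -13*(1 - 13) + (12121 - 8046)/((4986 - 1*6271) - 9203) = -13*(-12) + 4075/((4986 - 6271) - 9203) = 156 + 4075/(-1285 - 9203) = 156 + 4075/(-10488) = 156 + 4075*(-1/10488) = 156 - 4075/10488 = 1632053/10488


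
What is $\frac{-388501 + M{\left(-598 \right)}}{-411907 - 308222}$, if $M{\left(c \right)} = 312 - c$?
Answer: $\frac{129197}{240043} \approx 0.53822$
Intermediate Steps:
$\frac{-388501 + M{\left(-598 \right)}}{-411907 - 308222} = \frac{-388501 + \left(312 - -598\right)}{-411907 - 308222} = \frac{-388501 + \left(312 + 598\right)}{-720129} = \left(-388501 + 910\right) \left(- \frac{1}{720129}\right) = \left(-387591\right) \left(- \frac{1}{720129}\right) = \frac{129197}{240043}$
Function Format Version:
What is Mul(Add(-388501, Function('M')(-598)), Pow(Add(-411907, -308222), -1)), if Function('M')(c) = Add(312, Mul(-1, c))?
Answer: Rational(129197, 240043) ≈ 0.53822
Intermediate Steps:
Mul(Add(-388501, Function('M')(-598)), Pow(Add(-411907, -308222), -1)) = Mul(Add(-388501, Add(312, Mul(-1, -598))), Pow(Add(-411907, -308222), -1)) = Mul(Add(-388501, Add(312, 598)), Pow(-720129, -1)) = Mul(Add(-388501, 910), Rational(-1, 720129)) = Mul(-387591, Rational(-1, 720129)) = Rational(129197, 240043)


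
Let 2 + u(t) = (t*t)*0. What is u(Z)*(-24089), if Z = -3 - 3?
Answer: 48178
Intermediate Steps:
Z = -6
u(t) = -2 (u(t) = -2 + (t*t)*0 = -2 + t**2*0 = -2 + 0 = -2)
u(Z)*(-24089) = -2*(-24089) = 48178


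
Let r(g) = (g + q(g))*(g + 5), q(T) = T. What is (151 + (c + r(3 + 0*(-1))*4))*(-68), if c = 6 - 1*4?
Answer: -23460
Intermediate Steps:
c = 2 (c = 6 - 4 = 2)
r(g) = 2*g*(5 + g) (r(g) = (g + g)*(g + 5) = (2*g)*(5 + g) = 2*g*(5 + g))
(151 + (c + r(3 + 0*(-1))*4))*(-68) = (151 + (2 + (2*(3 + 0*(-1))*(5 + (3 + 0*(-1))))*4))*(-68) = (151 + (2 + (2*(3 + 0)*(5 + (3 + 0)))*4))*(-68) = (151 + (2 + (2*3*(5 + 3))*4))*(-68) = (151 + (2 + (2*3*8)*4))*(-68) = (151 + (2 + 48*4))*(-68) = (151 + (2 + 192))*(-68) = (151 + 194)*(-68) = 345*(-68) = -23460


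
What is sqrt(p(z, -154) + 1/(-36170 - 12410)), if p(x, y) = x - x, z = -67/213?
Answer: I*sqrt(12145)/24290 ≈ 0.004537*I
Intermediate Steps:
z = -67/213 (z = -67*1/213 = -67/213 ≈ -0.31455)
p(x, y) = 0
sqrt(p(z, -154) + 1/(-36170 - 12410)) = sqrt(0 + 1/(-36170 - 12410)) = sqrt(0 + 1/(-48580)) = sqrt(0 - 1/48580) = sqrt(-1/48580) = I*sqrt(12145)/24290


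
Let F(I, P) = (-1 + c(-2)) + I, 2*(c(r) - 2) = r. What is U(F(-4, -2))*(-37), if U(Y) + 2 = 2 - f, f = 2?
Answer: 74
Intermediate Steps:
c(r) = 2 + r/2
F(I, P) = I (F(I, P) = (-1 + (2 + (½)*(-2))) + I = (-1 + (2 - 1)) + I = (-1 + 1) + I = 0 + I = I)
U(Y) = -2 (U(Y) = -2 + (2 - 1*2) = -2 + (2 - 2) = -2 + 0 = -2)
U(F(-4, -2))*(-37) = -2*(-37) = 74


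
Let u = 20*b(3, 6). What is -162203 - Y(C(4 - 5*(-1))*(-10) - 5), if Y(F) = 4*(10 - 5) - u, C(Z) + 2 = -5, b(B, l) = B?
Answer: -162163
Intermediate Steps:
C(Z) = -7 (C(Z) = -2 - 5 = -7)
u = 60 (u = 20*3 = 60)
Y(F) = -40 (Y(F) = 4*(10 - 5) - 1*60 = 4*5 - 60 = 20 - 60 = -40)
-162203 - Y(C(4 - 5*(-1))*(-10) - 5) = -162203 - 1*(-40) = -162203 + 40 = -162163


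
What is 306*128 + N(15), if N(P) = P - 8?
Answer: 39175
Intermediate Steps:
N(P) = -8 + P
306*128 + N(15) = 306*128 + (-8 + 15) = 39168 + 7 = 39175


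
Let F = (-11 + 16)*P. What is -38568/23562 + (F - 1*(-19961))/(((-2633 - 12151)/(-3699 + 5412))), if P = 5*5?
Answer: -292667899/125664 ≈ -2329.0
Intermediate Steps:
P = 25
F = 125 (F = (-11 + 16)*25 = 5*25 = 125)
-38568/23562 + (F - 1*(-19961))/(((-2633 - 12151)/(-3699 + 5412))) = -38568/23562 + (125 - 1*(-19961))/(((-2633 - 12151)/(-3699 + 5412))) = -38568*1/23562 + (125 + 19961)/((-14784/1713)) = -6428/3927 + 20086/((-14784*1/1713)) = -6428/3927 + 20086/(-4928/571) = -6428/3927 + 20086*(-571/4928) = -6428/3927 - 521323/224 = -292667899/125664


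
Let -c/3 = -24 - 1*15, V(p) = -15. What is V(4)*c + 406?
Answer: -1349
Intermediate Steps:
c = 117 (c = -3*(-24 - 1*15) = -3*(-24 - 15) = -3*(-39) = 117)
V(4)*c + 406 = -15*117 + 406 = -1755 + 406 = -1349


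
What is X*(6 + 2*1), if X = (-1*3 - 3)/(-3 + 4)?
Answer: -48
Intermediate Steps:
X = -6 (X = (-3 - 3)/1 = -6*1 = -6)
X*(6 + 2*1) = -6*(6 + 2*1) = -6*(6 + 2) = -6*8 = -48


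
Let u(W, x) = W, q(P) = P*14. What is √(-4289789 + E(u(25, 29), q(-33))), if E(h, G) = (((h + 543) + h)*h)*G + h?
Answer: I*√11138914 ≈ 3337.5*I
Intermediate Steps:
q(P) = 14*P
E(h, G) = h + G*h*(543 + 2*h) (E(h, G) = (((543 + h) + h)*h)*G + h = ((543 + 2*h)*h)*G + h = (h*(543 + 2*h))*G + h = G*h*(543 + 2*h) + h = h + G*h*(543 + 2*h))
√(-4289789 + E(u(25, 29), q(-33))) = √(-4289789 + 25*(1 + 543*(14*(-33)) + 2*(14*(-33))*25)) = √(-4289789 + 25*(1 + 543*(-462) + 2*(-462)*25)) = √(-4289789 + 25*(1 - 250866 - 23100)) = √(-4289789 + 25*(-273965)) = √(-4289789 - 6849125) = √(-11138914) = I*√11138914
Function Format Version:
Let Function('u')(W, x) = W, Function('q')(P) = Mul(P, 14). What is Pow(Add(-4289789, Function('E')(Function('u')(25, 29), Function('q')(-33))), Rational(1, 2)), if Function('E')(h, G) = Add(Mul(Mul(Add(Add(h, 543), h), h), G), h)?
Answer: Mul(I, Pow(11138914, Rational(1, 2))) ≈ Mul(3337.5, I)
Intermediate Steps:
Function('q')(P) = Mul(14, P)
Function('E')(h, G) = Add(h, Mul(G, h, Add(543, Mul(2, h)))) (Function('E')(h, G) = Add(Mul(Mul(Add(Add(543, h), h), h), G), h) = Add(Mul(Mul(Add(543, Mul(2, h)), h), G), h) = Add(Mul(Mul(h, Add(543, Mul(2, h))), G), h) = Add(Mul(G, h, Add(543, Mul(2, h))), h) = Add(h, Mul(G, h, Add(543, Mul(2, h)))))
Pow(Add(-4289789, Function('E')(Function('u')(25, 29), Function('q')(-33))), Rational(1, 2)) = Pow(Add(-4289789, Mul(25, Add(1, Mul(543, Mul(14, -33)), Mul(2, Mul(14, -33), 25)))), Rational(1, 2)) = Pow(Add(-4289789, Mul(25, Add(1, Mul(543, -462), Mul(2, -462, 25)))), Rational(1, 2)) = Pow(Add(-4289789, Mul(25, Add(1, -250866, -23100))), Rational(1, 2)) = Pow(Add(-4289789, Mul(25, -273965)), Rational(1, 2)) = Pow(Add(-4289789, -6849125), Rational(1, 2)) = Pow(-11138914, Rational(1, 2)) = Mul(I, Pow(11138914, Rational(1, 2)))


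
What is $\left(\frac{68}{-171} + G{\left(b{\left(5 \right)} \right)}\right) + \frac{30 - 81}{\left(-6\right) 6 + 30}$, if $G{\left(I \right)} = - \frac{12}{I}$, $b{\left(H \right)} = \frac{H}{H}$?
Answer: $- \frac{1333}{342} \approx -3.8977$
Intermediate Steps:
$b{\left(H \right)} = 1$
$\left(\frac{68}{-171} + G{\left(b{\left(5 \right)} \right)}\right) + \frac{30 - 81}{\left(-6\right) 6 + 30} = \left(\frac{68}{-171} - \frac{12}{1}\right) + \frac{30 - 81}{\left(-6\right) 6 + 30} = \left(68 \left(- \frac{1}{171}\right) - 12\right) - \frac{51}{-36 + 30} = \left(- \frac{68}{171} - 12\right) - \frac{51}{-6} = - \frac{2120}{171} - - \frac{17}{2} = - \frac{2120}{171} + \frac{17}{2} = - \frac{1333}{342}$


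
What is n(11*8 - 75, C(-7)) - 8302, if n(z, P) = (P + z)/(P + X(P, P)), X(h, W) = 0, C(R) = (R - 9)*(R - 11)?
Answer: -2390675/288 ≈ -8301.0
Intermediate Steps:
C(R) = (-11 + R)*(-9 + R) (C(R) = (-9 + R)*(-11 + R) = (-11 + R)*(-9 + R))
n(z, P) = (P + z)/P (n(z, P) = (P + z)/(P + 0) = (P + z)/P)
n(11*8 - 75, C(-7)) - 8302 = ((99 + (-7)² - 20*(-7)) + (11*8 - 75))/(99 + (-7)² - 20*(-7)) - 8302 = ((99 + 49 + 140) + (88 - 75))/(99 + 49 + 140) - 8302 = (288 + 13)/288 - 8302 = (1/288)*301 - 8302 = 301/288 - 8302 = -2390675/288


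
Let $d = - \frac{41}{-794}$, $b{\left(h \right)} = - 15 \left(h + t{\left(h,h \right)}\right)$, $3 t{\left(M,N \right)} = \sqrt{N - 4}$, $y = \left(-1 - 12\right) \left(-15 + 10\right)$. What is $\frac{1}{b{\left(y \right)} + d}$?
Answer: $- \frac{614642546}{598283328981} + \frac{3152180 \sqrt{61}}{598283328981} \approx -0.00098619$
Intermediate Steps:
$y = 65$ ($y = \left(-13\right) \left(-5\right) = 65$)
$t{\left(M,N \right)} = \frac{\sqrt{-4 + N}}{3}$ ($t{\left(M,N \right)} = \frac{\sqrt{N - 4}}{3} = \frac{\sqrt{-4 + N}}{3}$)
$b{\left(h \right)} = - 15 h - 5 \sqrt{-4 + h}$ ($b{\left(h \right)} = - 15 \left(h + \frac{\sqrt{-4 + h}}{3}\right) = - 15 h - 5 \sqrt{-4 + h}$)
$d = \frac{41}{794}$ ($d = \left(-41\right) \left(- \frac{1}{794}\right) = \frac{41}{794} \approx 0.051637$)
$\frac{1}{b{\left(y \right)} + d} = \frac{1}{\left(\left(-15\right) 65 - 5 \sqrt{-4 + 65}\right) + \frac{41}{794}} = \frac{1}{\left(-975 - 5 \sqrt{61}\right) + \frac{41}{794}} = \frac{1}{- \frac{774109}{794} - 5 \sqrt{61}}$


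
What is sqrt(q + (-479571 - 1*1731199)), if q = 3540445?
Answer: 5*sqrt(53187) ≈ 1153.1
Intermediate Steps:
sqrt(q + (-479571 - 1*1731199)) = sqrt(3540445 + (-479571 - 1*1731199)) = sqrt(3540445 + (-479571 - 1731199)) = sqrt(3540445 - 2210770) = sqrt(1329675) = 5*sqrt(53187)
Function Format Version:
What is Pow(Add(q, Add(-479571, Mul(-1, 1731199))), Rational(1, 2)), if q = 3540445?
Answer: Mul(5, Pow(53187, Rational(1, 2))) ≈ 1153.1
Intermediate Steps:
Pow(Add(q, Add(-479571, Mul(-1, 1731199))), Rational(1, 2)) = Pow(Add(3540445, Add(-479571, Mul(-1, 1731199))), Rational(1, 2)) = Pow(Add(3540445, Add(-479571, -1731199)), Rational(1, 2)) = Pow(Add(3540445, -2210770), Rational(1, 2)) = Pow(1329675, Rational(1, 2)) = Mul(5, Pow(53187, Rational(1, 2)))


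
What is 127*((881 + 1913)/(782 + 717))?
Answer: 354838/1499 ≈ 236.72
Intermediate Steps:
127*((881 + 1913)/(782 + 717)) = 127*(2794/1499) = 354838/1499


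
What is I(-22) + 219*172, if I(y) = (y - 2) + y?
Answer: 37622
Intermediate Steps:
I(y) = -2 + 2*y (I(y) = (-2 + y) + y = -2 + 2*y)
I(-22) + 219*172 = (-2 + 2*(-22)) + 219*172 = (-2 - 44) + 37668 = -46 + 37668 = 37622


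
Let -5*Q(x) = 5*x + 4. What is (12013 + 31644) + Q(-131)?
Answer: 218936/5 ≈ 43787.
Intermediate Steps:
Q(x) = -⅘ - x (Q(x) = -(5*x + 4)/5 = -(4 + 5*x)/5 = -⅘ - x)
(12013 + 31644) + Q(-131) = (12013 + 31644) + (-⅘ - 1*(-131)) = 43657 + (-⅘ + 131) = 43657 + 651/5 = 218936/5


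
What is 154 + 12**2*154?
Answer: 22330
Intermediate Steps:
154 + 12**2*154 = 154 + 144*154 = 154 + 22176 = 22330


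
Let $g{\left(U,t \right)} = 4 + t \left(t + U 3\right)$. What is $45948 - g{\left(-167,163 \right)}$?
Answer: $101038$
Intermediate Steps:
$g{\left(U,t \right)} = 4 + t \left(t + 3 U\right)$
$45948 - g{\left(-167,163 \right)} = 45948 - \left(4 + 163^{2} + 3 \left(-167\right) 163\right) = 45948 - \left(4 + 26569 - 81663\right) = 45948 - -55090 = 45948 + 55090 = 101038$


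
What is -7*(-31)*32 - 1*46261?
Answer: -39317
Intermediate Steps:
-7*(-31)*32 - 1*46261 = 217*32 - 46261 = 6944 - 46261 = -39317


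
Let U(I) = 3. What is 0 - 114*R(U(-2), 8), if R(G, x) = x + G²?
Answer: -1938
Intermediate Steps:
0 - 114*R(U(-2), 8) = 0 - 114*(8 + 3²) = 0 - 114*(8 + 9) = 0 - 114*17 = 0 - 1938 = -1938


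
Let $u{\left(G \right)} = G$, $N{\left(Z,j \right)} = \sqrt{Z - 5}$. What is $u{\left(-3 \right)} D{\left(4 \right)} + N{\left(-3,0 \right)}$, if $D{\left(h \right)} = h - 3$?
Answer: $-3 + 2 i \sqrt{2} \approx -3.0 + 2.8284 i$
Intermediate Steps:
$N{\left(Z,j \right)} = \sqrt{-5 + Z}$
$D{\left(h \right)} = -3 + h$ ($D{\left(h \right)} = h - 3 = -3 + h$)
$u{\left(-3 \right)} D{\left(4 \right)} + N{\left(-3,0 \right)} = - 3 \left(-3 + 4\right) + \sqrt{-5 - 3} = \left(-3\right) 1 + \sqrt{-8} = -3 + 2 i \sqrt{2}$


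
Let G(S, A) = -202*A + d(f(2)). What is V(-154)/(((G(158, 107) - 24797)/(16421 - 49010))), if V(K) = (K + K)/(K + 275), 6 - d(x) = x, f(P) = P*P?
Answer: -912492/510499 ≈ -1.7875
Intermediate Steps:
f(P) = P²
d(x) = 6 - x
V(K) = 2*K/(275 + K) (V(K) = (2*K)/(275 + K) = 2*K/(275 + K))
G(S, A) = 2 - 202*A (G(S, A) = -202*A + (6 - 1*2²) = -202*A + (6 - 1*4) = -202*A + (6 - 4) = -202*A + 2 = 2 - 202*A)
V(-154)/(((G(158, 107) - 24797)/(16421 - 49010))) = (2*(-154)/(275 - 154))/((((2 - 202*107) - 24797)/(16421 - 49010))) = (2*(-154)/121)/((((2 - 21614) - 24797)/(-32589))) = (2*(-154)*(1/121))/(((-21612 - 24797)*(-1/32589))) = -28/(11*((-46409*(-1/32589)))) = -28/(11*46409/32589) = -28/11*32589/46409 = -912492/510499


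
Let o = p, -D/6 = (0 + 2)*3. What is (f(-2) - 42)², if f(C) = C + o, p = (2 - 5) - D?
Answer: 121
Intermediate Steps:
D = -36 (D = -6*(0 + 2)*3 = -12*3 = -6*6 = -36)
p = 33 (p = (2 - 5) - 1*(-36) = -3 + 36 = 33)
o = 33
f(C) = 33 + C (f(C) = C + 33 = 33 + C)
(f(-2) - 42)² = ((33 - 2) - 42)² = (31 - 42)² = (-11)² = 121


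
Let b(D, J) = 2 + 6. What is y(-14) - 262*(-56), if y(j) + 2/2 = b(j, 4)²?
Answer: 14735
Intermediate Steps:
b(D, J) = 8
y(j) = 63 (y(j) = -1 + 8² = -1 + 64 = 63)
y(-14) - 262*(-56) = 63 - 262*(-56) = 63 + 14672 = 14735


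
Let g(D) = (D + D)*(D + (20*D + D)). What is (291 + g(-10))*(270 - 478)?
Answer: -975728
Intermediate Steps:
g(D) = 44*D**2 (g(D) = (2*D)*(D + 21*D) = (2*D)*(22*D) = 44*D**2)
(291 + g(-10))*(270 - 478) = (291 + 44*(-10)**2)*(270 - 478) = (291 + 44*100)*(-208) = (291 + 4400)*(-208) = 4691*(-208) = -975728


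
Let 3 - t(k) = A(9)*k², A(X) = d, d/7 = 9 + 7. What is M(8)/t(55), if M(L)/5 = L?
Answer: -40/338797 ≈ -0.00011806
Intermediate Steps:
M(L) = 5*L
d = 112 (d = 7*(9 + 7) = 7*16 = 112)
A(X) = 112
t(k) = 3 - 112*k²
M(8)/t(55) = (5*8)/(3 - 112*55²) = 40/(3 - 112*3025) = 40/(3 - 338800) = 40/(-338797) = 40*(-1/338797) = -40/338797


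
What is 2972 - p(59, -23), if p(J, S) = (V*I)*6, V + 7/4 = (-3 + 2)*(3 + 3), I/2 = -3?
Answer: 2693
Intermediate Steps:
I = -6 (I = 2*(-3) = -6)
V = -31/4 (V = -7/4 + (-3 + 2)*(3 + 3) = -7/4 - 1*6 = -7/4 - 6 = -31/4 ≈ -7.7500)
p(J, S) = 279 (p(J, S) = -31/4*(-6)*6 = (93/2)*6 = 279)
2972 - p(59, -23) = 2972 - 1*279 = 2972 - 279 = 2693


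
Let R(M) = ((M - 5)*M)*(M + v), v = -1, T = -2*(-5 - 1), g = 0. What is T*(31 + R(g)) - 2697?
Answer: -2325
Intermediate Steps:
T = 12 (T = -2*(-6) = 12)
R(M) = M*(-1 + M)*(-5 + M) (R(M) = ((M - 5)*M)*(M - 1) = ((-5 + M)*M)*(-1 + M) = (M*(-5 + M))*(-1 + M) = M*(-1 + M)*(-5 + M))
T*(31 + R(g)) - 2697 = 12*(31 + 0*(5 + 0² - 6*0)) - 2697 = 12*(31 + 0*(5 + 0 + 0)) - 2697 = 12*(31 + 0*5) - 2697 = 12*(31 + 0) - 2697 = 12*31 - 2697 = 372 - 2697 = -2325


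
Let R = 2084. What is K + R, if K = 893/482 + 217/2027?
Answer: 2038011881/977014 ≈ 2086.0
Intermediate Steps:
K = 1914705/977014 (K = 893*(1/482) + 217*(1/2027) = 893/482 + 217/2027 = 1914705/977014 ≈ 1.9598)
K + R = 1914705/977014 + 2084 = 2038011881/977014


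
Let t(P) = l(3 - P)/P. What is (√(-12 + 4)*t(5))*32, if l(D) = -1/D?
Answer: 32*I*√2/5 ≈ 9.051*I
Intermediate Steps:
t(P) = -1/(P*(3 - P)) (t(P) = (-1/(3 - P))/P = -1/(P*(3 - P)))
(√(-12 + 4)*t(5))*32 = (√(-12 + 4)*(1/(5*(-3 + 5))))*32 = (√(-8)*((⅕)/2))*32 = ((2*I*√2)*((⅕)*(½)))*32 = ((2*I*√2)*(⅒))*32 = (I*√2/5)*32 = 32*I*√2/5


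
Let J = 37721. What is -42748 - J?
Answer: -80469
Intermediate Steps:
-42748 - J = -42748 - 1*37721 = -42748 - 37721 = -80469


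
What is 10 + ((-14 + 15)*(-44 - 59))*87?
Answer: -8951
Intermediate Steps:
10 + ((-14 + 15)*(-44 - 59))*87 = 10 + (1*(-103))*87 = 10 - 103*87 = 10 - 8961 = -8951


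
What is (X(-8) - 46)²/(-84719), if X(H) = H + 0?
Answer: -2916/84719 ≈ -0.034420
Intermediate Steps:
X(H) = H
(X(-8) - 46)²/(-84719) = (-8 - 46)²/(-84719) = (-54)²*(-1/84719) = 2916*(-1/84719) = -2916/84719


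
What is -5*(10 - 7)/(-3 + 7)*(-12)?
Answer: 45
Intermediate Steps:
-5*(10 - 7)/(-3 + 7)*(-12) = -15/4*(-12) = 45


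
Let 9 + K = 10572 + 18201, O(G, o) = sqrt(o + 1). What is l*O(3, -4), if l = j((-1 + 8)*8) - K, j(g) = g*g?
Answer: -25628*I*sqrt(3) ≈ -44389.0*I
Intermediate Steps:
O(G, o) = sqrt(1 + o)
j(g) = g**2
K = 28764 (K = -9 + (10572 + 18201) = -9 + 28773 = 28764)
l = -25628 (l = ((-1 + 8)*8)**2 - 1*28764 = (7*8)**2 - 28764 = 56**2 - 28764 = 3136 - 28764 = -25628)
l*O(3, -4) = -25628*sqrt(1 - 4) = -25628*I*sqrt(3)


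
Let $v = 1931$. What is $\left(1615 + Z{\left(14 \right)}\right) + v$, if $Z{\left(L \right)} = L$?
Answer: $3560$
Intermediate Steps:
$\left(1615 + Z{\left(14 \right)}\right) + v = \left(1615 + 14\right) + 1931 = 1629 + 1931 = 3560$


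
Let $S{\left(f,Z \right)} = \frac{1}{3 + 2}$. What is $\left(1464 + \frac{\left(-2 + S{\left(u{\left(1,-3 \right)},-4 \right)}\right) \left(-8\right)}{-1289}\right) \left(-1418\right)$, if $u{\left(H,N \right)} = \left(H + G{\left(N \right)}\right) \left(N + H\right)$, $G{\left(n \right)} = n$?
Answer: $- \frac{13379408544}{6445} \approx -2.0759 \cdot 10^{6}$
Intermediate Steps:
$u{\left(H,N \right)} = \left(H + N\right)^{2}$ ($u{\left(H,N \right)} = \left(H + N\right) \left(N + H\right) = \left(H + N\right) \left(H + N\right) = \left(H + N\right)^{2}$)
$S{\left(f,Z \right)} = \frac{1}{5}$
$\left(1464 + \frac{\left(-2 + S{\left(u{\left(1,-3 \right)},-4 \right)}\right) \left(-8\right)}{-1289}\right) \left(-1418\right) = \left(1464 + \frac{\left(-2 + \frac{1}{5}\right) \left(-8\right)}{-1289}\right) \left(-1418\right) = \left(1464 + \left(- \frac{9}{5}\right) \left(-8\right) \left(- \frac{1}{1289}\right)\right) \left(-1418\right) = \left(1464 + \frac{72}{5} \left(- \frac{1}{1289}\right)\right) \left(-1418\right) = \left(1464 - \frac{72}{6445}\right) \left(-1418\right) = \frac{9435408}{6445} \left(-1418\right) = - \frac{13379408544}{6445}$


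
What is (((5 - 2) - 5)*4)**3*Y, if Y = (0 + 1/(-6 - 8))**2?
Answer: -128/49 ≈ -2.6122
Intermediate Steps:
Y = 1/196 (Y = (0 + 1/(-14))**2 = (0 - 1/14)**2 = (-1/14)**2 = 1/196 ≈ 0.0051020)
(((5 - 2) - 5)*4)**3*Y = (((5 - 2) - 5)*4)**3*(1/196) = ((3 - 5)*4)**3*(1/196) = (-2*4)**3*(1/196) = (-8)**3*(1/196) = -512*1/196 = -128/49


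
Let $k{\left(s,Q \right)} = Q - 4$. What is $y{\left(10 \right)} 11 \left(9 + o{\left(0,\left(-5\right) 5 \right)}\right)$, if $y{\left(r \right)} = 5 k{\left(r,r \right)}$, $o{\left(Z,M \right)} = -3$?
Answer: $1980$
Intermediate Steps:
$k{\left(s,Q \right)} = -4 + Q$
$y{\left(r \right)} = -20 + 5 r$ ($y{\left(r \right)} = 5 \left(-4 + r\right) = -20 + 5 r$)
$y{\left(10 \right)} 11 \left(9 + o{\left(0,\left(-5\right) 5 \right)}\right) = \left(-20 + 5 \cdot 10\right) 11 \left(9 - 3\right) = \left(-20 + 50\right) 11 \cdot 6 = 30 \cdot 66 = 1980$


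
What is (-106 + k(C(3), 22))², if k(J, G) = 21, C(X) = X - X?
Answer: 7225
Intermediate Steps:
C(X) = 0
(-106 + k(C(3), 22))² = (-106 + 21)² = (-85)² = 7225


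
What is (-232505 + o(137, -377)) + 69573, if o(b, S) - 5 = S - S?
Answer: -162927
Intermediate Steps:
o(b, S) = 5 (o(b, S) = 5 + (S - S) = 5 + 0 = 5)
(-232505 + o(137, -377)) + 69573 = (-232505 + 5) + 69573 = -232500 + 69573 = -162927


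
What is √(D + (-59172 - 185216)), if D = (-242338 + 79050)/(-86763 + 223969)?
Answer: 2*I*√287546586450906/68603 ≈ 494.36*I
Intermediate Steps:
D = -81644/68603 (D = -163288/137206 = -163288*1/137206 = -81644/68603 ≈ -1.1901)
√(D + (-59172 - 185216)) = √(-81644/68603 + (-59172 - 185216)) = √(-81644/68603 - 244388) = √(-16765831608/68603) = 2*I*√287546586450906/68603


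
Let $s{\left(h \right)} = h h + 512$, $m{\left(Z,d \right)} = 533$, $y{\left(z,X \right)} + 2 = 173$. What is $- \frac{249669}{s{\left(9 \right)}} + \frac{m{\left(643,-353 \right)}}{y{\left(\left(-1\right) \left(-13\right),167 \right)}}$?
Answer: $- \frac{42377330}{101403} \approx -417.91$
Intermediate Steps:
$y{\left(z,X \right)} = 171$ ($y{\left(z,X \right)} = -2 + 173 = 171$)
$s{\left(h \right)} = 512 + h^{2}$ ($s{\left(h \right)} = h^{2} + 512 = 512 + h^{2}$)
$- \frac{249669}{s{\left(9 \right)}} + \frac{m{\left(643,-353 \right)}}{y{\left(\left(-1\right) \left(-13\right),167 \right)}} = - \frac{249669}{512 + 9^{2}} + \frac{533}{171} = - \frac{249669}{512 + 81} + 533 \cdot \frac{1}{171} = - \frac{249669}{593} + \frac{533}{171} = - \frac{42377330}{101403}$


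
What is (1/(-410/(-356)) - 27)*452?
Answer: -2421364/205 ≈ -11812.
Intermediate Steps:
(1/(-410/(-356)) - 27)*452 = (1/(-410*(-1/356)) - 27)*452 = (1/(205/178) - 27)*452 = (178/205 - 27)*452 = -5357/205*452 = -2421364/205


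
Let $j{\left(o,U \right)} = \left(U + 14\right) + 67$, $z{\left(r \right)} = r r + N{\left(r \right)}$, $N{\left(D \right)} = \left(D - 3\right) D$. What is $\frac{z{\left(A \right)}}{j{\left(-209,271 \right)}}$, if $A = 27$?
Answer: $\frac{1377}{352} \approx 3.9119$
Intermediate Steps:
$N{\left(D \right)} = D \left(-3 + D\right)$ ($N{\left(D \right)} = \left(-3 + D\right) D = D \left(-3 + D\right)$)
$z{\left(r \right)} = r^{2} + r \left(-3 + r\right)$ ($z{\left(r \right)} = r r + r \left(-3 + r\right) = r^{2} + r \left(-3 + r\right)$)
$j{\left(o,U \right)} = 81 + U$ ($j{\left(o,U \right)} = \left(14 + U\right) + 67 = 81 + U$)
$\frac{z{\left(A \right)}}{j{\left(-209,271 \right)}} = \frac{27 \left(-3 + 2 \cdot 27\right)}{81 + 271} = \frac{27 \left(-3 + 54\right)}{352} = 27 \cdot 51 \cdot \frac{1}{352} = 1377 \cdot \frac{1}{352} = \frac{1377}{352}$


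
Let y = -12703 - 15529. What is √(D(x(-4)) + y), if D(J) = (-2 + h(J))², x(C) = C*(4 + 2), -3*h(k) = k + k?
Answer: 2*I*√7009 ≈ 167.44*I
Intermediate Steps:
h(k) = -2*k/3 (h(k) = -(k + k)/3 = -2*k/3)
y = -28232
x(C) = 6*C (x(C) = C*6 = 6*C)
D(J) = (-2 - 2*J/3)²
√(D(x(-4)) + y) = √(4*(3 + 6*(-4))²/9 - 28232) = √(4*(3 - 24)²/9 - 28232) = √((4/9)*(-21)² - 28232) = √((4/9)*441 - 28232) = √(196 - 28232) = √(-28036) = 2*I*√7009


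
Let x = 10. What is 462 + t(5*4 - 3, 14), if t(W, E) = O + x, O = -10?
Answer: 462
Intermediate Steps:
t(W, E) = 0 (t(W, E) = -10 + 10 = 0)
462 + t(5*4 - 3, 14) = 462 + 0 = 462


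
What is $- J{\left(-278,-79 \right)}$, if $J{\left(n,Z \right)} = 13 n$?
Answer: $3614$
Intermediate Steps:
$- J{\left(-278,-79 \right)} = - 13 \left(-278\right) = \left(-1\right) \left(-3614\right) = 3614$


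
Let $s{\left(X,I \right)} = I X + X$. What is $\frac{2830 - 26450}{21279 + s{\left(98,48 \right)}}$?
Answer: $- \frac{23620}{26081} \approx -0.90564$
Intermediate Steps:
$s{\left(X,I \right)} = X + I X$
$\frac{2830 - 26450}{21279 + s{\left(98,48 \right)}} = \frac{2830 - 26450}{21279 + 98 \left(1 + 48\right)} = \frac{2830 - 26450}{21279 + 98 \cdot 49} = - \frac{23620}{21279 + 4802} = - \frac{23620}{26081}$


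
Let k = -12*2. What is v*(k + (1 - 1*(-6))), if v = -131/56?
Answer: 2227/56 ≈ 39.768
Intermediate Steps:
v = -131/56 (v = -131*1/56 = -131/56 ≈ -2.3393)
k = -24
v*(k + (1 - 1*(-6))) = -131*(-24 + (1 - 1*(-6)))/56 = -131*(-24 + (1 + 6))/56 = -131*(-24 + 7)/56 = -131/56*(-17) = 2227/56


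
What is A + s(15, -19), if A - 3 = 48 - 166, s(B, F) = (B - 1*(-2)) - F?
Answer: -79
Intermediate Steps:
s(B, F) = 2 + B - F (s(B, F) = (B + 2) - F = (2 + B) - F = 2 + B - F)
A = -115 (A = 3 + (48 - 166) = 3 - 118 = -115)
A + s(15, -19) = -115 + (2 + 15 - 1*(-19)) = -115 + (2 + 15 + 19) = -115 + 36 = -79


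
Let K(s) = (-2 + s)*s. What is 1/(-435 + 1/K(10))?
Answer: -80/34799 ≈ -0.0022989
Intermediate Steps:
K(s) = s*(-2 + s)
1/(-435 + 1/K(10)) = 1/(-435 + 1/(10*(-2 + 10))) = 1/(-435 + 1/(10*8)) = 1/(-435 + 1/80) = 1/(-34799/80) = -80/34799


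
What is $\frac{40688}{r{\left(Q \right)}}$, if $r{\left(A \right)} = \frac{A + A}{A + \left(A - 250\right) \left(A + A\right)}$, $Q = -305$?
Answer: $-22561496$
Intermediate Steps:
$r{\left(A \right)} = \frac{2 A}{A + 2 A \left(-250 + A\right)}$ ($r{\left(A \right)} = \frac{2 A}{A + \left(-250 + A\right) 2 A} = \frac{2 A}{A + 2 A \left(-250 + A\right)}$)
$\frac{40688}{r{\left(Q \right)}} = \frac{40688}{2 \frac{1}{-499 + 2 \left(-305\right)}} = \frac{40688}{2 \frac{1}{-499 - 610}} = \frac{40688}{2 \frac{1}{-1109}} = \frac{40688}{2 \left(- \frac{1}{1109}\right)} = \frac{40688}{- \frac{2}{1109}} = 40688 \left(- \frac{1109}{2}\right) = -22561496$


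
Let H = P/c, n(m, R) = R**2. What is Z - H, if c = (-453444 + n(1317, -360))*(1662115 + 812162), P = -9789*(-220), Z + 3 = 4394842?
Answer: 22573689375794402/5136408723 ≈ 4.3948e+6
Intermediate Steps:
Z = 4394839 (Z = -3 + 4394842 = 4394839)
P = 2153580
c = -801279760788 (c = (-453444 + (-360)**2)*(1662115 + 812162) = (-453444 + 129600)*2474277 = -323844*2474277 = -801279760788)
H = -13805/5136408723 (H = 2153580/(-801279760788) = 2153580*(-1/801279760788) = -13805/5136408723 ≈ -2.6877e-6)
Z - H = 4394839 - 1*(-13805/5136408723) = 4394839 + 13805/5136408723 = 22573689375794402/5136408723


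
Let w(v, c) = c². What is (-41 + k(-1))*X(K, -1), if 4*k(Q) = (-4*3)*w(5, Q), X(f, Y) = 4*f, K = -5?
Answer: 880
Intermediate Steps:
k(Q) = -3*Q² (k(Q) = ((-4*3)*Q²)/4 = (-12*Q²)/4 = -3*Q²)
(-41 + k(-1))*X(K, -1) = (-41 - 3*(-1)²)*(4*(-5)) = (-41 - 3*1)*(-20) = (-41 - 3)*(-20) = -44*(-20) = 880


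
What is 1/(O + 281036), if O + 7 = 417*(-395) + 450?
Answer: 1/116764 ≈ 8.5643e-6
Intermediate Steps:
O = -164272 (O = -7 + (417*(-395) + 450) = -7 + (-164715 + 450) = -7 - 164265 = -164272)
1/(O + 281036) = 1/(-164272 + 281036) = 1/116764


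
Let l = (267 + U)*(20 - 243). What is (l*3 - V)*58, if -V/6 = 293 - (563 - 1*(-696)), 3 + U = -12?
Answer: -10114272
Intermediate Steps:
U = -15 (U = -3 - 12 = -15)
l = -56196 (l = (267 - 15)*(20 - 243) = 252*(-223) = -56196)
V = 5796 (V = -6*(293 - (563 - 1*(-696))) = -6*(293 - (563 + 696)) = -6*(293 - 1*1259) = -6*(293 - 1259) = -6*(-966) = 5796)
(l*3 - V)*58 = (-56196*3 - 1*5796)*58 = (-168588 - 5796)*58 = -174384*58 = -10114272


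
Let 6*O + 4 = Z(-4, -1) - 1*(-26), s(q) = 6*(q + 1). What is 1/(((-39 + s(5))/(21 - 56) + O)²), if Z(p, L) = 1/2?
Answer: 19600/288369 ≈ 0.067968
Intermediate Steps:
s(q) = 6 + 6*q (s(q) = 6*(1 + q) = 6 + 6*q)
Z(p, L) = ½
O = 15/4 (O = -⅔ + (½ - 1*(-26))/6 = -⅔ + (½ + 26)/6 = -⅔ + (⅙)*(53/2) = -⅔ + 53/12 = 15/4 ≈ 3.7500)
1/(((-39 + s(5))/(21 - 56) + O)²) = 1/(((-39 + (6 + 6*5))/(21 - 56) + 15/4)²) = 1/(((-39 + (6 + 30))/(-35) + 15/4)²) = 1/(((-39 + 36)*(-1/35) + 15/4)²) = 1/((-3*(-1/35) + 15/4)²) = 1/((3/35 + 15/4)²) = 1/((537/140)²) = 1/(288369/19600) = 19600/288369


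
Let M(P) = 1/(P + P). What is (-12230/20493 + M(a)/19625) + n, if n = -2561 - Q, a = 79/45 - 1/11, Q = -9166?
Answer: 875459358022807/132556921200 ≈ 6604.4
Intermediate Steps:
a = 824/495 (a = 79*(1/45) - 1*1/11 = 79/45 - 1/11 = 824/495 ≈ 1.6646)
M(P) = 1/(2*P)
n = 6605 (n = -2561 - 1*(-9166) = -2561 + 9166 = 6605)
(-12230/20493 + M(a)/19625) + n = (-12230/20493 + (1/(2*(824/495)))/19625) + 6605 = (-12230*1/20493 + ((½)*(495/824))*(1/19625)) + 6605 = (-12230/20493 + (495/1648)*(1/19625)) + 6605 = (-12230/20493 + 99/6468400) + 6605 = -79106503193/132556921200 + 6605 = 875459358022807/132556921200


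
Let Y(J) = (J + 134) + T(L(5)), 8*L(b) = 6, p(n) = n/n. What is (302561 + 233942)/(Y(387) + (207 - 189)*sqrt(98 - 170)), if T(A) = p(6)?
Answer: 1414417/1494 - 48773*I*sqrt(2)/249 ≈ 946.73 - 277.01*I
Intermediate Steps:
p(n) = 1
L(b) = 3/4 (L(b) = (1/8)*6 = 3/4)
T(A) = 1
Y(J) = 135 + J (Y(J) = (J + 134) + 1 = (134 + J) + 1 = 135 + J)
(302561 + 233942)/(Y(387) + (207 - 189)*sqrt(98 - 170)) = (302561 + 233942)/((135 + 387) + (207 - 189)*sqrt(98 - 170)) = 536503/(522 + 18*sqrt(-72)) = 536503/(522 + 18*(6*I*sqrt(2))) = 536503/(522 + 108*I*sqrt(2))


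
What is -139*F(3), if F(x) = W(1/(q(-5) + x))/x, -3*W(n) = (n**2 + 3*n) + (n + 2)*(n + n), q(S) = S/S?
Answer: 4309/144 ≈ 29.924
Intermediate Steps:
q(S) = 1
W(n) = -n - n**2/3 - 2*n*(2 + n)/3 (W(n) = -((n**2 + 3*n) + (n + 2)*(n + n))/3 = -((n**2 + 3*n) + (2 + n)*(2*n))/3 = -((n**2 + 3*n) + 2*n*(2 + n))/3 = -(n**2 + 3*n + 2*n*(2 + n))/3 = -n - n**2/3 - 2*n*(2 + n)/3)
F(x) = -(7 + 3/(1 + x))/(3*x*(1 + x)) (F(x) = (-(7 + 3/(1 + x))/(3*(1 + x)))/x = -(7 + 3/(1 + x))/(3*x*(1 + x)))
-139*F(3) = -139*(-10 - 7*3)/(3*3*(1 + 3)**2) = -139*(-10 - 21)/(3*3*4**2) = -139*(-31)/(3*3*16) = -139*(-31/144) = 4309/144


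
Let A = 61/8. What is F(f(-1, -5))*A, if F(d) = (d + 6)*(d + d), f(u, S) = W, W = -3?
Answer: -549/4 ≈ -137.25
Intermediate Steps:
f(u, S) = -3
F(d) = 2*d*(6 + d) (F(d) = (6 + d)*(2*d) = 2*d*(6 + d))
A = 61/8 (A = 61*(1/8) = 61/8 ≈ 7.6250)
F(f(-1, -5))*A = (2*(-3)*(6 - 3))*(61/8) = (2*(-3)*3)*(61/8) = -18*61/8 = -549/4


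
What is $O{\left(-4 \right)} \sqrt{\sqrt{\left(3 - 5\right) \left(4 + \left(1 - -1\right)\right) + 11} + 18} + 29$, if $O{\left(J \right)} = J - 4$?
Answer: $29 - 8 \sqrt{18 + i} \approx -4.9542 - 0.94245 i$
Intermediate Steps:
$O{\left(J \right)} = -4 + J$ ($O{\left(J \right)} = J - 4 = -4 + J$)
$O{\left(-4 \right)} \sqrt{\sqrt{\left(3 - 5\right) \left(4 + \left(1 - -1\right)\right) + 11} + 18} + 29 = \left(-4 - 4\right) \sqrt{\sqrt{\left(3 - 5\right) \left(4 + \left(1 - -1\right)\right) + 11} + 18} + 29 = - 8 \sqrt{\sqrt{- 2 \left(4 + \left(1 + 1\right)\right) + 11} + 18} + 29 = - 8 \sqrt{\sqrt{- 2 \left(4 + 2\right) + 11} + 18} + 29 = - 8 \sqrt{\sqrt{\left(-2\right) 6 + 11} + 18} + 29 = - 8 \sqrt{\sqrt{-12 + 11} + 18} + 29 = - 8 \sqrt{\sqrt{-1} + 18} + 29 = - 8 \sqrt{i + 18} + 29 = - 8 \sqrt{18 + i} + 29 = 29 - 8 \sqrt{18 + i}$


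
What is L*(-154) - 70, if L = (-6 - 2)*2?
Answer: 2394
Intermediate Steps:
L = -16 (L = -8*2 = -16)
L*(-154) - 70 = -16*(-154) - 70 = 2464 - 70 = 2394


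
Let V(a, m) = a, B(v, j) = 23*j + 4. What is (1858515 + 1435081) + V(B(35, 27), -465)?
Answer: 3294221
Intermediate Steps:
B(v, j) = 4 + 23*j
(1858515 + 1435081) + V(B(35, 27), -465) = (1858515 + 1435081) + (4 + 23*27) = 3293596 + (4 + 621) = 3293596 + 625 = 3294221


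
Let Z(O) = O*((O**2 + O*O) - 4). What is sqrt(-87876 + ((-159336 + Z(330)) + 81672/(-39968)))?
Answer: 9*sqrt(5517817210751)/2498 ≈ 8463.2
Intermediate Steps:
Z(O) = O*(-4 + 2*O**2) (Z(O) = O*((O**2 + O**2) - 4) = O*(2*O**2 - 4) = O*(-4 + 2*O**2))
sqrt(-87876 + ((-159336 + Z(330)) + 81672/(-39968))) = sqrt(-87876 + ((-159336 + 2*330*(-2 + 330**2)) + 81672/(-39968))) = sqrt(-87876 + ((-159336 + 2*330*(-2 + 108900)) + 81672*(-1/39968))) = sqrt(-87876 + ((-159336 + 2*330*108898) - 10209/4996)) = sqrt(-87876 + ((-159336 + 71872680) - 10209/4996)) = sqrt(-87876 + (71713344 - 10209/4996)) = sqrt(-87876 + 358279856415/4996) = sqrt(357840827919/4996) = 9*sqrt(5517817210751)/2498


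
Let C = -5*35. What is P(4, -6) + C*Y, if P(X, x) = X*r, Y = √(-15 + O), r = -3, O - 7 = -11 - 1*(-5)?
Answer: -12 - 175*I*√14 ≈ -12.0 - 654.79*I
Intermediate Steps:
O = 1 (O = 7 + (-11 - 1*(-5)) = 7 + (-11 + 5) = 7 - 6 = 1)
C = -175
Y = I*√14 (Y = √(-15 + 1) = √(-14) = I*√14 ≈ 3.7417*I)
P(X, x) = -3*X (P(X, x) = X*(-3) = -3*X)
P(4, -6) + C*Y = -3*4 - 175*I*√14 = -12 - 175*I*√14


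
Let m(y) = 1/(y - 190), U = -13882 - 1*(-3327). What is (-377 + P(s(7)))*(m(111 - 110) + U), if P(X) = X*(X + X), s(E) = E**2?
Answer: -2942471600/63 ≈ -4.6706e+7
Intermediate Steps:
U = -10555 (U = -13882 + 3327 = -10555)
m(y) = 1/(-190 + y)
P(X) = 2*X**2 (P(X) = X*(2*X) = 2*X**2)
(-377 + P(s(7)))*(m(111 - 110) + U) = (-377 + 2*(7**2)**2)*(1/(-190 + (111 - 110)) - 10555) = (-377 + 2*49**2)*(1/(-190 + 1) - 10555) = (-377 + 2*2401)*(1/(-189) - 10555) = (-377 + 4802)*(-1/189 - 10555) = 4425*(-1994896/189) = -2942471600/63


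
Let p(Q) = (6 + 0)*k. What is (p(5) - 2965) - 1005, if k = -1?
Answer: -3976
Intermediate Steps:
p(Q) = -6 (p(Q) = (6 + 0)*(-1) = 6*(-1) = -6)
(p(5) - 2965) - 1005 = (-6 - 2965) - 1005 = -2971 - 1005 = -3976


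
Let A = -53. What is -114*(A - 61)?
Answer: 12996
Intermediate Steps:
-114*(A - 61) = -114*(-53 - 61) = -114*(-114) = 12996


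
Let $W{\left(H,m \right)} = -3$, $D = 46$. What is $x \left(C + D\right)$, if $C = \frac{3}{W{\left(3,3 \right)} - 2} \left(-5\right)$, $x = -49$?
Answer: $-2401$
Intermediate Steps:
$C = 3$ ($C = \frac{3}{-3 - 2} \left(-5\right) = \frac{3}{-5} \left(-5\right) = 3 \left(- \frac{1}{5}\right) \left(-5\right) = \left(- \frac{3}{5}\right) \left(-5\right) = 3$)
$x \left(C + D\right) = - 49 \left(3 + 46\right) = \left(-49\right) 49 = -2401$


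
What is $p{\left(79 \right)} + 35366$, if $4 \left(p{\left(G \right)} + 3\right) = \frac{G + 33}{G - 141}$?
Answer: $\frac{1096239}{31} \approx 35363.0$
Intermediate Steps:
$p{\left(G \right)} = -3 + \frac{33 + G}{4 \left(-141 + G\right)}$ ($p{\left(G \right)} = -3 + \frac{\left(G + 33\right) \frac{1}{G - 141}}{4} = -3 + \frac{\left(33 + G\right) \frac{1}{-141 + G}}{4} = -3 + \frac{\frac{1}{-141 + G} \left(33 + G\right)}{4} = -3 + \frac{33 + G}{4 \left(-141 + G\right)}$)
$p{\left(79 \right)} + 35366 = \frac{1725 - 869}{4 \left(-141 + 79\right)} + 35366 = \frac{1725 - 869}{4 \left(-62\right)} + 35366 = \frac{1}{4} \left(- \frac{1}{62}\right) 856 + 35366 = - \frac{107}{31} + 35366 = \frac{1096239}{31}$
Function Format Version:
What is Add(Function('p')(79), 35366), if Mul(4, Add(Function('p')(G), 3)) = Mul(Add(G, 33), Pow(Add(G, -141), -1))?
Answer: Rational(1096239, 31) ≈ 35363.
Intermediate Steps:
Function('p')(G) = Add(-3, Mul(Rational(1, 4), Pow(Add(-141, G), -1), Add(33, G))) (Function('p')(G) = Add(-3, Mul(Rational(1, 4), Mul(Add(G, 33), Pow(Add(G, -141), -1)))) = Add(-3, Mul(Rational(1, 4), Mul(Add(33, G), Pow(Add(-141, G), -1)))) = Add(-3, Mul(Rational(1, 4), Mul(Pow(Add(-141, G), -1), Add(33, G)))) = Add(-3, Mul(Rational(1, 4), Pow(Add(-141, G), -1), Add(33, G))))
Add(Function('p')(79), 35366) = Add(Mul(Rational(1, 4), Pow(Add(-141, 79), -1), Add(1725, Mul(-11, 79))), 35366) = Add(Mul(Rational(1, 4), Pow(-62, -1), Add(1725, -869)), 35366) = Add(Mul(Rational(1, 4), Rational(-1, 62), 856), 35366) = Add(Rational(-107, 31), 35366) = Rational(1096239, 31)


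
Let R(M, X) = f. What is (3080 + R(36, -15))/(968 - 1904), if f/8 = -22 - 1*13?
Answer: -350/117 ≈ -2.9915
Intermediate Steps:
f = -280 (f = 8*(-22 - 1*13) = 8*(-22 - 13) = 8*(-35) = -280)
R(M, X) = -280
(3080 + R(36, -15))/(968 - 1904) = (3080 - 280)/(968 - 1904) = 2800/(-936) = 2800*(-1/936) = -350/117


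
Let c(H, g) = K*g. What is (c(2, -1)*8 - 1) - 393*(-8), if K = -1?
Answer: 3151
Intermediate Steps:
c(H, g) = -g
(c(2, -1)*8 - 1) - 393*(-8) = (-1*(-1)*8 - 1) - 393*(-8) = (1*8 - 1) + 3144 = (8 - 1) + 3144 = 7 + 3144 = 3151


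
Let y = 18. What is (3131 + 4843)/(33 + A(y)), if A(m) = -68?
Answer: -7974/35 ≈ -227.83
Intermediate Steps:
(3131 + 4843)/(33 + A(y)) = (3131 + 4843)/(33 - 68) = 7974/(-35) = 7974*(-1/35) = -7974/35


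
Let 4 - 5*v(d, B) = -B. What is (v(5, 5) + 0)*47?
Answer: 423/5 ≈ 84.600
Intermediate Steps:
v(d, B) = 4/5 + B/5 (v(d, B) = 4/5 - (-1)*B/5 = 4/5 + B/5)
(v(5, 5) + 0)*47 = ((4/5 + (1/5)*5) + 0)*47 = ((4/5 + 1) + 0)*47 = (9/5 + 0)*47 = (9/5)*47 = 423/5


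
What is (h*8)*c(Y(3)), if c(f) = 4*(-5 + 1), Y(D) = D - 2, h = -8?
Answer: 1024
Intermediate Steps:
Y(D) = -2 + D
c(f) = -16 (c(f) = 4*(-4) = -16)
(h*8)*c(Y(3)) = -8*8*(-16) = -64*(-16) = 1024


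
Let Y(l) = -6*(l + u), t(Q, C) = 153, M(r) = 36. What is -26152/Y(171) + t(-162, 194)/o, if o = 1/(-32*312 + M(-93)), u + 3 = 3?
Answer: -780795496/513 ≈ -1.5220e+6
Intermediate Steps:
u = 0 (u = -3 + 3 = 0)
Y(l) = -6*l (Y(l) = -6*(l + 0) = -6*l)
o = -1/9948 (o = 1/(-32*312 + 36) = 1/(-9984 + 36) = 1/(-9948) = -1/9948 ≈ -0.00010052)
-26152/Y(171) + t(-162, 194)/o = -26152/((-6*171)) + 153/(-1/9948) = -26152/(-1026) + 153*(-9948) = -26152*(-1/1026) - 1522044 = 13076/513 - 1522044 = -780795496/513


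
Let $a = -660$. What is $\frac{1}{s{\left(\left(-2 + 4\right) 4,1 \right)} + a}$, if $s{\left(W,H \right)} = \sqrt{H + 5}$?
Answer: $- \frac{110}{72599} - \frac{\sqrt{6}}{435594} \approx -0.0015208$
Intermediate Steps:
$s{\left(W,H \right)} = \sqrt{5 + H}$
$\frac{1}{s{\left(\left(-2 + 4\right) 4,1 \right)} + a} = \frac{1}{\sqrt{5 + 1} - 660} = \frac{1}{\sqrt{6} - 660} = \frac{1}{-660 + \sqrt{6}}$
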